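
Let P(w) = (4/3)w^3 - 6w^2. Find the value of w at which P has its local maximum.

P'(w) = 4w^2 - 12w. Setting P'(w) = 0 gives w ∈ {0, 3}.
P''(w) = 8w - 12. P''(0) = -12 < 0 ⇒ local maximum; P''(3) = 12 > 0 ⇒ local minimum.
Thus P has its local maximum at w = 0, with value 0.

0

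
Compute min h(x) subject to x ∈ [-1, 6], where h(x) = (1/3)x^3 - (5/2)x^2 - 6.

h'(x) = x^2 - 5x, which vanishes at x = 0 and x = 5.
Evaluating at the critical points and endpoints: h(-1) = -53/6, h(0) = -6, h(5) = -161/6, h(6) = -24.
Hence the absolute minimum is -161/6 at x = 5.

-161/6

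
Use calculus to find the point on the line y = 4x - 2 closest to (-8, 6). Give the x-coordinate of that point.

24/17

Minimize D(x)^2 = (x + 8)^2 + (4x - 8)^2.
d/dx[D^2] = 2(x + 8) + 2·4·(4x - 8) = 0 ⇒ x = 24/17.
Then y = 62/17 and the distance is √(1600/17) ≈ 9.7014.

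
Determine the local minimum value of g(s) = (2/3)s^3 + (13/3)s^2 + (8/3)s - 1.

-116/81

g'(s) = 2s^2 + (26/3)s + 8/3 = 0 at s = -4, -1/3.
Since g''(s) = 4s + 26/3, we get g''(-4) = -22/3 < 0 ⇒ local maximum; g''(-1/3) = 22/3 > 0 ⇒ local minimum.
The local minimum is g(-1/3) = -116/81.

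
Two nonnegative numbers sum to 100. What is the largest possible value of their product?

2500

With x + y = 100, the product is P(x) = x(100 − x).
P'(x) = 100 − 2x = 0 gives x = 50; P'' = −2 < 0, so this is the maximum.
P = 50·50 = 2500.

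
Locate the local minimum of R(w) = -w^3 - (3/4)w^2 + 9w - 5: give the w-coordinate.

R'(w) = -3w^2 - (3/2)w + 9. Setting R'(w) = 0 gives w ∈ {-2, 3/2}.
Second-derivative test with R''(w) = -6w - 3/2: R''(-2) = 21/2 > 0 ⇒ local minimum; R''(3/2) = -21/2 < 0 ⇒ local maximum.
So the local minimum value is R(-2) = -18.

-2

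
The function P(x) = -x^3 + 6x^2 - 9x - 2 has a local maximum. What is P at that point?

-2

P'(x) = -3x^2 + 12x - 9 = 0 at x = 1, 3.
Since P''(x) = -6x + 12, we get P''(1) = 6 > 0 ⇒ local minimum; P''(3) = -6 < 0 ⇒ local maximum.
So the local maximum value is P(3) = -2.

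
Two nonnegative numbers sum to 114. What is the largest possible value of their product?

With x + y = 114, the product is P(x) = x(114 − x).
P'(x) = 114 − 2x = 0 gives x = 57; P'' = −2 < 0, so this is the maximum.
P = 57·57 = 3249.

3249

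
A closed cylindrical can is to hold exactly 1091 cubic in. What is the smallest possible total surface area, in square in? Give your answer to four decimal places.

586.6752

With radius r and height h, πr²h = 1091 so h = 1091/(πr²), and S(r) = 2πr² + 2πrh = 2πr² + 2·1091/r.
S'(r) = 4πr − 2·1091/r² = 0 ⇒ r³ = 1091/(2π), so r ≈ 5.5789 and h = 2r ≈ 11.1578.
S''(r) = 4π + 4·1091/r³ > 0, so this is the minimum; S ≈ 586.6752.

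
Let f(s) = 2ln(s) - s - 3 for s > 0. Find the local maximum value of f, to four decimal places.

-3.6137

f'(s) = 2/s − 1 = 0 gives s = 2.
f''(s) = -2/s², which is negative for s > 0, so this is a local maximum.
f(2) = 2·ln(2) - 2 - 3 ≈ -3.6137.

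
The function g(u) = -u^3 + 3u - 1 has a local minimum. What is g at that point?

g'(u) = -3u^2 + 3 = 0 at u = -1, 1.
g''(u) = -6u. g''(-1) = 6 > 0 ⇒ local minimum; g''(1) = -6 < 0 ⇒ local maximum.
So the local minimum value is g(-1) = -3.

-3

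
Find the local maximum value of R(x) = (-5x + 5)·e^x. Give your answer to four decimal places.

5.0000

By the product rule, R'(x) = (-5x)·e^x. Since e^x > 0, the only critical point is x = 0.
R''(0) has the same sign as -5 < 0, so this is a local maximum.
R(0) = (5)·e^(0) ≈ 5.0000.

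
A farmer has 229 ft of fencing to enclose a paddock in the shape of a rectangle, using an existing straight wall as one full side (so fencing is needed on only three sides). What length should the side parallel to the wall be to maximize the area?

229/2

Let the sides perpendicular to the wall have length x and the parallel side y, so 2x + y = 229 and the area is A = xy = x(229 − 2x).
A'(x) = 229 − 4x = 0 gives x = 229/4, and A''(x) = −4 < 0 confirms a maximum.
Then y = 229 − 2·229/4 = 229/2 and A = 52441/8.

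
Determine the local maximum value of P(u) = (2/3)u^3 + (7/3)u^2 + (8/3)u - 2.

P'(u) = 2u^2 + (14/3)u + 8/3. Setting P'(u) = 0 gives u ∈ {-4/3, -1}.
Since P''(u) = 4u + 14/3, we get P''(-4/3) = -2/3 < 0 ⇒ local maximum; P''(-1) = 2/3 > 0 ⇒ local minimum.
Thus P has its local maximum at u = -4/3, with value -242/81.

-242/81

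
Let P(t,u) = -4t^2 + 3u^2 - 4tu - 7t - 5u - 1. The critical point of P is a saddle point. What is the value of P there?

123/64

∂P/∂t = -8t - 4u - 7 = 0 and ∂P/∂u = -4t + 6u - 5 = 0, so (t, u) = (-31/32, 3/16).
The Hessian has P_{tt} = -8, P_{uu} = 6, P_{tu} = -4, giving D = -64 < 0, so the point is a saddle point.
P(-31/32, 3/16) = 123/64.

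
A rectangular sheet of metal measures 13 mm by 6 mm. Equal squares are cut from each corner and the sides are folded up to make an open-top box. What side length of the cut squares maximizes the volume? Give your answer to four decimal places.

With cut size x, the volume is V(x) = x(13 − 2x)(6 − 2x) for 0 < x < 3.
V'(x) = 12x^2 − 76x + 78. Setting V'(x) = 0 gives x ≈ 1.2884 (the root in (0, 3)).
V''(x) = 24x − 76 is negative there, so this is the maximum; V ≈ 45.9710.

1.2884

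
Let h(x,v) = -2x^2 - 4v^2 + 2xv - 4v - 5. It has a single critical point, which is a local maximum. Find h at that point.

-27/7

∂h/∂x = -4x + 2v = 0 and ∂h/∂v = 2x - 8v - 4 = 0, so (x, v) = (-2/7, -4/7).
The Hessian has h_{xx} = -4, h_{vv} = -8, h_{xv} = 2, giving D = 28 > 0 with h_{xx} < 0, so the point is a local maximum.
h(-2/7, -4/7) = -27/7.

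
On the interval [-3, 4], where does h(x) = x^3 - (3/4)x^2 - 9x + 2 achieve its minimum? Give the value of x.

Differentiating, h'(x) = 3x^2 - (3/2)x - 9; which vanishes at x = -3/2 and x = 2.
Candidates: h(-3) = -19/4,  h(-3/2) = 167/16,  h(2) = -11,  h(4) = 18.
The minimum over the interval is -11, attained at x = 2.

2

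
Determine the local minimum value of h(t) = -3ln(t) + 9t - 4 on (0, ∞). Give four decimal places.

h'(t) = -3/t + 9 = 0 gives t = 1/3.
h''(t) = 3/t², which is positive for t > 0, so this is a local minimum.
h(1/3) = -3·ln(1/3) + 3 - 4 ≈ 2.2958.

2.2958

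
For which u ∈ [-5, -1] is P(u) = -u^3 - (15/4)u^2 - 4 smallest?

-5/2

The derivative is -3u^2 - (15/2)u, whose only zero in [-5, -1] is u = -5/2.
Evaluating at the critical points and endpoints: P(-5) = 109/4; P(-5/2) = -189/16; P(-1) = -27/4.
The minimum over the interval is -189/16, attained at u = -5/2.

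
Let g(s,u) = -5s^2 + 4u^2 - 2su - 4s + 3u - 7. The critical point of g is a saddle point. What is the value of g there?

-593/84

∂g/∂s = -10s - 2u - 4 = 0 and ∂g/∂u = -2s + 8u + 3 = 0, so (s, u) = (-13/42, -19/42).
The Hessian has g_{ss} = -10, g_{uu} = 8, g_{su} = -2, giving D = -84 < 0, so the point is a saddle point.
g(-13/42, -19/42) = -593/84.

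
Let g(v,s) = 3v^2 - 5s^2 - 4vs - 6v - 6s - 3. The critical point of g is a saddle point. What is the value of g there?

-39/19

∂g/∂v = 6v - 4s - 6 = 0 and ∂g/∂s = -4v - 10s - 6 = 0, so (v, s) = (9/19, -15/19).
The Hessian has g_{vv} = 6, g_{ss} = -10, g_{vs} = -4, giving D = -76 < 0, so the point is a saddle point.
g(9/19, -15/19) = -39/19.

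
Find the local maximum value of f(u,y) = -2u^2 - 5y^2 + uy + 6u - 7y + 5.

∂f/∂u = -4u + y + 6 = 0 and ∂f/∂y = u - 10y - 7 = 0, so (u, y) = (53/39, -22/39).
The Hessian has f_{uu} = -4, f_{yy} = -10, f_{uy} = 1, giving D = 39 > 0 with f_{uu} < 0, so the point is a local maximum.
f(53/39, -22/39) = 431/39.

431/39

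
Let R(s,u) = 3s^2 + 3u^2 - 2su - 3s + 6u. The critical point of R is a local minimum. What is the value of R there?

-99/32

∂R/∂s = 6s - 2u - 3 = 0 and ∂R/∂u = -2s + 6u + 6 = 0, so (s, u) = (3/16, -15/16).
The Hessian has R_{ss} = 6, R_{uu} = 6, R_{su} = -2, giving D = 32 > 0 with R_{ss} > 0, so the point is a local minimum.
R(3/16, -15/16) = -99/32.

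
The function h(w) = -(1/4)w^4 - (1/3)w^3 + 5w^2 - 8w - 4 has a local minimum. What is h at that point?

h'(w) = -w^3 - w^2 + 10w - 8 = 0 at w = -4, 1, 2.
Since h''(w) = -3w^2 - 2w + 10, we get h''(-4) = -30 < 0 ⇒ local maximum; h''(1) = 5 > 0 ⇒ local minimum; h''(2) = -6 < 0 ⇒ local maximum.
Thus h has its local minimum at w = 1, with value -91/12.

-91/12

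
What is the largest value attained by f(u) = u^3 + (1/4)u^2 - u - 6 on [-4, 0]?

-149/27

Differentiating, f'(u) = 3u^2 + (1/2)u - 1; whose only zero in [-4, 0] is u = -2/3.
Compare values at every candidate in [-4, 0]: f(-4) = -62; f(-2/3) = -149/27; f(0) = -6.
The maximum over the interval is -149/27, attained at u = -2/3.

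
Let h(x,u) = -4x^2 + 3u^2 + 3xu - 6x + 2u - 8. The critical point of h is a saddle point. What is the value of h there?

∂h/∂x = -8x + 3u - 6 = 0 and ∂h/∂u = 3x + 6u + 2 = 0, so (x, u) = (-14/19, 2/57).
The Hessian has h_{xx} = -8, h_{uu} = 6, h_{xu} = 3, giving D = -57 < 0, so the point is a saddle point.
h(-14/19, 2/57) = -328/57.

-328/57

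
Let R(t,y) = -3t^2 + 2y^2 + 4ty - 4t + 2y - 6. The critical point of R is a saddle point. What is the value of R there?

∂R/∂t = -6t + 4y - 4 = 0 and ∂R/∂y = 4t + 4y + 2 = 0, so (t, y) = (-3/5, 1/10).
The Hessian has R_{tt} = -6, R_{yy} = 4, R_{ty} = 4, giving D = -40 < 0, so the point is a saddle point.
R(-3/5, 1/10) = -47/10.

-47/10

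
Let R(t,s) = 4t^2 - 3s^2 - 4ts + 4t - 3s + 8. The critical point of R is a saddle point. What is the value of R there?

113/16

∂R/∂t = 8t - 4s + 4 = 0 and ∂R/∂s = -4t - 6s - 3 = 0, so (t, s) = (-9/16, -1/8).
The Hessian has R_{tt} = 8, R_{ss} = -6, R_{ts} = -4, giving D = -64 < 0, so the point is a saddle point.
R(-9/16, -1/8) = 113/16.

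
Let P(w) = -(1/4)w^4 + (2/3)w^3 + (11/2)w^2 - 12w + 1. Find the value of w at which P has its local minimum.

1

P'(w) = -w^3 + 2w^2 + 11w - 12 = 0 at w = -3, 1, 4.
Since P''(w) = -3w^2 + 4w + 11, we get P''(-3) = -28 < 0 ⇒ local maximum; P''(1) = 12 > 0 ⇒ local minimum; P''(4) = -21 < 0 ⇒ local maximum.
So the local minimum value is P(1) = -61/12.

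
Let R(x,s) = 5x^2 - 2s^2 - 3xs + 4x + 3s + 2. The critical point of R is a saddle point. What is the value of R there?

∂R/∂x = 10x - 3s + 4 = 0 and ∂R/∂s = -3x - 4s + 3 = 0, so (x, s) = (-1/7, 6/7).
The Hessian has R_{xx} = 10, R_{ss} = -4, R_{xs} = -3, giving D = -49 < 0, so the point is a saddle point.
R(-1/7, 6/7) = 3.

3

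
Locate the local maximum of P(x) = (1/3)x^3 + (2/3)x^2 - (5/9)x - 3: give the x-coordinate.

-5/3

Critical points: P'(x) = x^2 + (4/3)x - 5/9 vanishes at x = -5/3, 1/3.
Second-derivative test with P''(x) = 2x + 4/3: P''(-5/3) = -2 < 0 ⇒ local maximum; P''(1/3) = 2 > 0 ⇒ local minimum.
Thus P has its local maximum at x = -5/3, with value -143/81.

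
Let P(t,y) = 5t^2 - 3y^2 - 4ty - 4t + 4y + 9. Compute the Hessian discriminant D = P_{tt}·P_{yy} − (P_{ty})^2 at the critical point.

∂P/∂t = 10t - 4y - 4 = 0 and ∂P/∂y = -4t - 6y + 4 = 0, so (t, y) = (10/19, 6/19).
The Hessian has P_{tt} = 10, P_{yy} = -6, P_{ty} = -4, giving D = -76 < 0, so the point is a saddle point.
D = (10)·(-6) − (-4)^2 = -76.

-76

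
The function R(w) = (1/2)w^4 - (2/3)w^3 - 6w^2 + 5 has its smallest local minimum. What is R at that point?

Critical points: R'(w) = 2w^3 - 2w^2 - 12w vanishes at w = -2, 0, 3.
Since R''(w) = 6w^2 - 4w - 12, we get R''(-2) = 20 > 0 ⇒ local minimum; R''(0) = -12 < 0 ⇒ local maximum; R''(3) = 30 > 0 ⇒ local minimum.
So the smallest local minimum value is R(3) = -53/2.

-53/2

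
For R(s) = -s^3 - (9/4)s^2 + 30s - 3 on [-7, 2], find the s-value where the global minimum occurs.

-4

Differentiating, R'(s) = -3s^2 - (9/2)s + 30; whose only zero in [-7, 2] is s = -4.
Compare values at every candidate in [-7, 2]: R(-7) = 79/4; R(-4) = -95; R(2) = 40.
So the minimum is R(-4) = -95.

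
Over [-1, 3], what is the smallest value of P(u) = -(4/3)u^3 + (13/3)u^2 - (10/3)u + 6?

Differentiating, P'(u) = -4u^2 + (26/3)u - 10/3; which vanishes at u = 1/2 and u = 5/3.
Compare values at every candidate in [-1, 3]: P(-1) = 15,  P(1/2) = 21/4,  P(5/3) = 511/81,  P(3) = -1.
So the minimum is P(3) = -1.

-1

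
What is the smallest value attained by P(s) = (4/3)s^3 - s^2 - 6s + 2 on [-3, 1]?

-25

The derivative is 4s^2 - 2s - 6, whose only zero in [-3, 1] is s = -1.
Candidates: P(-3) = -25,  P(-1) = 17/3,  P(1) = -11/3.
The minimum over the interval is -25, attained at s = -3.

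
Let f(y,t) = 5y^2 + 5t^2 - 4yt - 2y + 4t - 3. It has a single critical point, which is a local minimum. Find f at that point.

∂f/∂y = 10y - 4t - 2 = 0 and ∂f/∂t = -4y + 10t + 4 = 0, so (y, t) = (1/21, -8/21).
The Hessian has f_{yy} = 10, f_{tt} = 10, f_{yt} = -4, giving D = 84 > 0 with f_{yy} > 0, so the point is a local minimum.
f(1/21, -8/21) = -80/21.

-80/21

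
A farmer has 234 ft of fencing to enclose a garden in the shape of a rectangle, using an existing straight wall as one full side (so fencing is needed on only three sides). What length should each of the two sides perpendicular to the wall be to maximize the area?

Let the sides perpendicular to the wall have length x and the parallel side y, so 2x + y = 234 and the area is A = xy = x(234 − 2x).
A'(x) = 234 − 4x = 0 gives x = 117/2, and A''(x) = −4 < 0 confirms a maximum.
Then y = 234 − 2·117/2 = 117 and A = 13689/2.

117/2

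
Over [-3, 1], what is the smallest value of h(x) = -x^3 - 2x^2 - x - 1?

Differentiating, h'(x) = -3x^2 - 4x - 1; which vanishes at x = -1 and x = -1/3.
Compare values at every candidate in [-3, 1]: h(-3) = 11,  h(-1) = -1,  h(-1/3) = -23/27,  h(1) = -5.
The minimum over the interval is -5, attained at x = 1.

-5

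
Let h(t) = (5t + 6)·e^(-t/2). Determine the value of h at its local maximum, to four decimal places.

h'(t) = 5·e^(-t/2) + (5t + 6)·(-1/2)·e^(-t/2) = (-(5/2)t + 2)·e^(-t/2). Since e^(-t/2) > 0, the only critical point is t = 4/5.
h''(4/5) has the same sign as -5/2 < 0, so this is a local maximum.
h(4/5) = (10)·e^(-2/5) ≈ 6.7032.

6.7032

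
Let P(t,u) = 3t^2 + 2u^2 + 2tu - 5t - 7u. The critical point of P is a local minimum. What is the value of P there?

∂P/∂t = 6t + 2u - 5 = 0 and ∂P/∂u = 2t + 4u - 7 = 0, so (t, u) = (3/10, 8/5).
The Hessian has P_{tt} = 6, P_{uu} = 4, P_{tu} = 2, giving D = 20 > 0 with P_{tt} > 0, so the point is a local minimum.
P(3/10, 8/5) = -127/20.

-127/20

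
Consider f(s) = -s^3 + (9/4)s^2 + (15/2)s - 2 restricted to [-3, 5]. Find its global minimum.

Differentiating, f'(s) = -3s^2 + (9/2)s + 15/2; which vanishes at s = -1 and s = 5/2.
Evaluating at the critical points and endpoints: f(-3) = 91/4; f(-1) = -25/4; f(5/2) = 243/16; f(5) = -133/4.
So the minimum is f(5) = -133/4.

-133/4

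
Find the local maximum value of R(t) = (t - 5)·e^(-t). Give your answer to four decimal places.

By the product rule, R'(t) = (-t + 6)·e^(-t). Since e^(-t) > 0, the only critical point is t = 6.
R''(6) has the same sign as -1 < 0, so this is a local maximum.
R(6) = (1)·e^(-6) ≈ 0.0025.

0.0025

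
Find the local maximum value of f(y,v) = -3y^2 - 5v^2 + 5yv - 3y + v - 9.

-282/35

∂f/∂y = -6y + 5v - 3 = 0 and ∂f/∂v = 5y - 10v + 1 = 0, so (y, v) = (-5/7, -9/35).
The Hessian has f_{yy} = -6, f_{vv} = -10, f_{yv} = 5, giving D = 35 > 0 with f_{yy} < 0, so the point is a local maximum.
f(-5/7, -9/35) = -282/35.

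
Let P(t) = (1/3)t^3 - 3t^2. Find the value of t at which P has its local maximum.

0

P'(t) = t^2 - 6t = 0 at t = 0, 6.
P''(t) = 2t - 6. P''(0) = -6 < 0 ⇒ local maximum; P''(6) = 6 > 0 ⇒ local minimum.
The local maximum is P(0) = 0.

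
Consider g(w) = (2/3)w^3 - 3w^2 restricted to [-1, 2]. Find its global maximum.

0

The derivative is 2w^2 - 6w, whose only zero in [-1, 2] is w = 0.
Compare values at every candidate in [-1, 2]: g(-1) = -11/3,  g(0) = 0,  g(2) = -20/3.
So the maximum is g(0) = 0.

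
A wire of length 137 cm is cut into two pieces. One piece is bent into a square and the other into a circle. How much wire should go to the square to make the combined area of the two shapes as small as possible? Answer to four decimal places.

76.7336

Let x be the length used for the square. Square side x/4; circle radius (137−x)/(2π).
A(x) = (x/4)² + π·((137−x)/(2π))² = x²/16 + (137−x)²/(4π) for 0 ≤ x ≤ 137. A'(x) = x/8 − (137−x)/(2π) = 0 gives x = 4·137/(π+4) ≈ 76.7336.
A'' = 1/8 + 1/(2π) > 0, so this gives the minimum combined area; x ≈ 76.7336 cm to the square.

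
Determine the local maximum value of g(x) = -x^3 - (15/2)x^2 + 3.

3

g'(x) = -3x^2 - 15x = 0 at x = -5, 0.
Since g''(x) = -6x - 15, we get g''(-5) = 15 > 0 ⇒ local minimum; g''(0) = -15 < 0 ⇒ local maximum.
So the local maximum value is g(0) = 3.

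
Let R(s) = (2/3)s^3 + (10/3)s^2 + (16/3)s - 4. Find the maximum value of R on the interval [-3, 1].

16/3

Differentiating, R'(s) = 2s^2 + (20/3)s + 16/3; which vanishes at s = -2 and s = -4/3.
Compare values at every candidate in [-3, 1]: R(-3) = -8, R(-2) = -20/3, R(-4/3) = -548/81, R(1) = 16/3.
The maximum over the interval is 16/3, attained at s = 1.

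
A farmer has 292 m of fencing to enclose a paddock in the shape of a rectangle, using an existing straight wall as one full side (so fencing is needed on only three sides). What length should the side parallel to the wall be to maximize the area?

Let the sides perpendicular to the wall have length x and the parallel side y, so 2x + y = 292 and the area is A = xy = x(292 − 2x).
A'(x) = 292 − 4x = 0 gives x = 73, and A''(x) = −4 < 0 confirms a maximum.
Then y = 292 − 2·73 = 146 and A = 10658.

146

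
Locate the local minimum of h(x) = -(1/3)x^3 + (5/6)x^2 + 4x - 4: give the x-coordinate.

-4/3

Critical points: h'(x) = -x^2 + (5/3)x + 4 vanishes at x = -4/3, 3.
Since h''(x) = -2x + 5/3, we get h''(-4/3) = 13/3 > 0 ⇒ local minimum; h''(3) = -13/3 < 0 ⇒ local maximum.
So the local minimum value is h(-4/3) = -572/81.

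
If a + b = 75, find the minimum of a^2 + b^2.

5625/2

With a + b = 75, a^2 + b^2 = a^2 + (75 − a)^2.
The derivative 2a − 2(75 − a) = 4a − 150 vanishes at a = 75/2; second derivative 4 > 0, a minimum.
The minimum is 2·(75/2)^2 = 5625/2.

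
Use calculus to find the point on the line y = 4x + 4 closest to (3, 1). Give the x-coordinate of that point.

Minimize D(x)^2 = (x - 3)^2 + (4x + 3)^2.
d/dx[D^2] = 2(x - 3) + 2·4·(4x + 3) = 0 ⇒ x = -9/17.
Then y = 32/17 and the distance is √(225/17) ≈ 3.6380.

-9/17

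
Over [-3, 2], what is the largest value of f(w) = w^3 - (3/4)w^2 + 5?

10

Differentiating, f'(w) = 3w^2 - (3/2)w; which vanishes at w = 0 and w = 1/2.
Compare values at every candidate in [-3, 2]: f(-3) = -115/4; f(0) = 5; f(1/2) = 79/16; f(2) = 10.
So the maximum is f(2) = 10.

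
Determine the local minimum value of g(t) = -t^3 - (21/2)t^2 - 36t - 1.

39

g'(t) = -3t^2 - 21t - 36. Setting g'(t) = 0 gives t ∈ {-4, -3}.
g''(t) = -6t - 21. g''(-4) = 3 > 0 ⇒ local minimum; g''(-3) = -3 < 0 ⇒ local maximum.
Thus g has its local minimum at t = -4, with value 39.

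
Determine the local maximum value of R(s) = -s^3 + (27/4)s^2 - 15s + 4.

-111/16

R'(s) = -3s^2 + (27/2)s - 15 = 0 at s = 2, 5/2.
Since R''(s) = -6s + 27/2, we get R''(2) = 3/2 > 0 ⇒ local minimum; R''(5/2) = -3/2 < 0 ⇒ local maximum.
So the local maximum value is R(5/2) = -111/16.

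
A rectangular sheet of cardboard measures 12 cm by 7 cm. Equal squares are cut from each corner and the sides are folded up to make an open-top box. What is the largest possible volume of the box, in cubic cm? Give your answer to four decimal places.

With cut size x, the volume is V(x) = x(12 − 2x)(7 − 2x) for 0 < x < 3.5.
V'(x) = 12x^2 − 76x + 84. Setting V'(x) = 0 gives x ≈ 1.4266 (the root in (0, 3.5)).
V''(x) = 24x − 76 is negative there, so this is the maximum; V ≈ 54.1109.

54.1109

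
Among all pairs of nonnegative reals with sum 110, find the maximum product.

With x + y = 110, the product is P(x) = x(110 − x).
P'(x) = 110 − 2x = 0 gives x = 55; P'' = −2 < 0, so this is the maximum.
P = 55·55 = 3025.

3025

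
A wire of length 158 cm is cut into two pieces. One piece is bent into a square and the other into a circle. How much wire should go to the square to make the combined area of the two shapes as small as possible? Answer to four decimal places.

Let x be the length used for the square. Square side x/4; circle radius (158−x)/(2π).
A(x) = (x/4)² + π·((158−x)/(2π))² = x²/16 + (158−x)²/(4π) for 0 ≤ x ≤ 158. A'(x) = x/8 − (158−x)/(2π) = 0 gives x = 4·158/(π+4) ≈ 88.4957.
A'' = 1/8 + 1/(2π) > 0, so this gives the minimum combined area; x ≈ 88.4957 cm to the square.

88.4957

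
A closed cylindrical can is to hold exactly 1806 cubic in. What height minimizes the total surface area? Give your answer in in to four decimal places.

13.1990

With radius r and height h, πr²h = 1806 so h = 1806/(πr²), and S(r) = 2πr² + 2πrh = 2πr² + 2·1806/r.
S'(r) = 4πr − 2·1806/r² = 0 ⇒ r³ = 1806/(2π), so r ≈ 6.5995 and h = 2r ≈ 13.1990.
S''(r) = 4π + 4·1806/r³ > 0, so this is the minimum; S ≈ 820.9683.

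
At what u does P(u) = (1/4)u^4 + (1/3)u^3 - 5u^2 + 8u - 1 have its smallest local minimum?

-4

P'(u) = u^3 + u^2 - 10u + 8. Setting P'(u) = 0 gives u ∈ {-4, 1, 2}.
Since P''(u) = 3u^2 + 2u - 10, we get P''(-4) = 30 > 0 ⇒ local minimum; P''(1) = -5 < 0 ⇒ local maximum; P''(2) = 6 > 0 ⇒ local minimum.
Thus P has its smallest local minimum at u = -4, with value -211/3.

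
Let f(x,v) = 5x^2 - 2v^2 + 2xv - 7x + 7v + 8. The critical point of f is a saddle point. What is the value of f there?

597/44

∂f/∂x = 10x + 2v - 7 = 0 and ∂f/∂v = 2x - 4v + 7 = 0, so (x, v) = (7/22, 21/11).
The Hessian has f_{xx} = 10, f_{vv} = -4, f_{xv} = 2, giving D = -44 < 0, so the point is a saddle point.
f(7/22, 21/11) = 597/44.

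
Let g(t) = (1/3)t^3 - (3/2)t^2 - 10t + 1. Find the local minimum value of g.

-269/6

Critical points: g'(t) = t^2 - 3t - 10 vanishes at t = -2, 5.
Second-derivative test with g''(t) = 2t - 3: g''(-2) = -7 < 0 ⇒ local maximum; g''(5) = 7 > 0 ⇒ local minimum.
So the local minimum value is g(5) = -269/6.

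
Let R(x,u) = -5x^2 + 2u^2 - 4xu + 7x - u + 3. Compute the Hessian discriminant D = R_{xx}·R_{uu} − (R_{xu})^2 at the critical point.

∂R/∂x = -10x - 4u + 7 = 0 and ∂R/∂u = -4x + 4u - 1 = 0, so (x, u) = (3/7, 19/28).
The Hessian has R_{xx} = -10, R_{uu} = 4, R_{xu} = -4, giving D = -56 < 0, so the point is a saddle point.
D = (-10)·(4) − (-4)^2 = -56.

-56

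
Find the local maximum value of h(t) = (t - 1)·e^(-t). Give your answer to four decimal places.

By the product rule, h'(t) = (-t + 2)·e^(-t). Since e^(-t) > 0, the only critical point is t = 2.
h''(2) has the same sign as -1 < 0, so this is a local maximum.
h(2) = (1)·e^(-2) ≈ 0.1353.

0.1353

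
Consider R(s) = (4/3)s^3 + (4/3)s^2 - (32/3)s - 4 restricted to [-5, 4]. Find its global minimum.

Differentiating, R'(s) = 4s^2 + (8/3)s - 32/3; which vanishes at s = -2 and s = 4/3.
Evaluating at the critical points and endpoints: R(-5) = -84; R(-2) = 12; R(4/3) = -1028/81; R(4) = 60.
So the minimum is R(-5) = -84.

-84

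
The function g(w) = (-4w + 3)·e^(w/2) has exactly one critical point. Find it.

-5/4

Differentiating with the product rule gives g'(w) = (-2w - 5/2)·e^(w/2). Since e^(w/2) > 0, the only critical point is w = -5/4.
g''(-5/4) has the same sign as -2 < 0, so this is a local maximum.
g(-5/4) = (8)·e^(-5/8) ≈ 4.2821.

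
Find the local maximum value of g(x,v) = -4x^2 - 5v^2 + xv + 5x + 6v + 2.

∂g/∂x = -8x + v + 5 = 0 and ∂g/∂v = x - 10v + 6 = 0, so (x, v) = (56/79, 53/79).
The Hessian has g_{xx} = -8, g_{vv} = -10, g_{xv} = 1, giving D = 79 > 0 with g_{xx} < 0, so the point is a local maximum.
g(56/79, 53/79) = 457/79.

457/79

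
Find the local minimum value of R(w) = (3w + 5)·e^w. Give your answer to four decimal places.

R'(w) = 3·e^w + (3w + 5)·1·e^w = (3w + 8)·e^w. Since e^w > 0, the only critical point is w = -8/3.
R''(-8/3) has the same sign as 3 > 0, so this is a local minimum.
R(-8/3) = (-3)·e^(-8/3) ≈ -0.2085.

-0.2085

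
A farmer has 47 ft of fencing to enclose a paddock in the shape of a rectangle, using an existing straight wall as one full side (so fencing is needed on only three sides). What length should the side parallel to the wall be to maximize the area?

Let the sides perpendicular to the wall have length x and the parallel side y, so 2x + y = 47 and the area is A = xy = x(47 − 2x).
A'(x) = 47 − 4x = 0 gives x = 47/4, and A''(x) = −4 < 0 confirms a maximum.
Then y = 47 − 2·47/4 = 47/2 and A = 2209/8.

47/2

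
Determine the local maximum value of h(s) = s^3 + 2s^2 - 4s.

8

h'(s) = 3s^2 + 4s - 4 = 0 at s = -2, 2/3.
Second-derivative test with h''(s) = 6s + 4: h''(-2) = -8 < 0 ⇒ local maximum; h''(2/3) = 8 > 0 ⇒ local minimum.
The local maximum is h(-2) = 8.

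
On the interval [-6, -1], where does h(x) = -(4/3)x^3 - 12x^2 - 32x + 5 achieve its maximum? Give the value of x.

-6

The derivative is -4x^2 - 24x - 32, which vanishes at x = -4 and x = -2.
Evaluating at the critical points and endpoints: h(-6) = 53; h(-4) = 79/3; h(-2) = 95/3; h(-1) = 79/3.
Hence the absolute maximum is 53 at x = -6.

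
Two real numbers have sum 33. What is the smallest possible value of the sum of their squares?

1089/2

With a + b = 33, a^2 + b^2 = a^2 + (33 − a)^2.
The derivative 2a − 2(33 − a) = 4a − 66 vanishes at a = 33/2; second derivative 4 > 0, a minimum.
The minimum is 2·(33/2)^2 = 1089/2.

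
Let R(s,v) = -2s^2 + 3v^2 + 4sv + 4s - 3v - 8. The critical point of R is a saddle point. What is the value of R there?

∂R/∂s = -4s + 4v + 4 = 0 and ∂R/∂v = 4s + 6v - 3 = 0, so (s, v) = (9/10, -1/10).
The Hessian has R_{ss} = -4, R_{vv} = 6, R_{sv} = 4, giving D = -40 < 0, so the point is a saddle point.
R(9/10, -1/10) = -121/20.

-121/20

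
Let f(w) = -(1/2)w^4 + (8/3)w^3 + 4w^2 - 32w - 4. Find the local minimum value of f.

-116/3

f'(w) = -2w^3 + 8w^2 + 8w - 32. Setting f'(w) = 0 gives w ∈ {-2, 2, 4}.
Second-derivative test with f''(w) = -6w^2 + 16w + 8: f''(-2) = -48 < 0 ⇒ local maximum; f''(2) = 16 > 0 ⇒ local minimum; f''(4) = -24 < 0 ⇒ local maximum.
So the local minimum value is f(2) = -116/3.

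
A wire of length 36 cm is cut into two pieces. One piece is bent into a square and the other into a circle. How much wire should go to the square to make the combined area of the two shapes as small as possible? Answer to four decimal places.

Let x be the length used for the square. Square side x/4; circle radius (36−x)/(2π).
A(x) = (x/4)² + π·((36−x)/(2π))² = x²/16 + (36−x)²/(4π) for 0 ≤ x ≤ 36. A'(x) = x/8 − (36−x)/(2π) = 0 gives x = 4·36/(π+4) ≈ 20.1636.
A'' = 1/8 + 1/(2π) > 0, so this gives the minimum combined area; x ≈ 20.1636 cm to the square.

20.1636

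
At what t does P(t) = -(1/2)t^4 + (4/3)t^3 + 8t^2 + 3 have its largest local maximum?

4

Critical points: P'(t) = -2t^3 + 4t^2 + 16t vanishes at t = -2, 0, 4.
Since P''(t) = -6t^2 + 8t + 16, we get P''(-2) = -24 < 0 ⇒ local maximum; P''(0) = 16 > 0 ⇒ local minimum; P''(4) = -48 < 0 ⇒ local maximum.
The largest local maximum is P(4) = 265/3.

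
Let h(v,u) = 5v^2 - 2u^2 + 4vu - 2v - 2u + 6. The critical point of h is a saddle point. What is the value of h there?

∂h/∂v = 10v + 4u - 2 = 0 and ∂h/∂u = 4v - 4u - 2 = 0, so (v, u) = (2/7, -3/14).
The Hessian has h_{vv} = 10, h_{uu} = -4, h_{vu} = 4, giving D = -56 < 0, so the point is a saddle point.
h(2/7, -3/14) = 83/14.

83/14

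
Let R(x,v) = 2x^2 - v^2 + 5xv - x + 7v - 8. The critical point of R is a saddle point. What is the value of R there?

∂R/∂x = 4x + 5v - 1 = 0 and ∂R/∂v = 5x - 2v + 7 = 0, so (x, v) = (-1, 1).
The Hessian has R_{xx} = 4, R_{vv} = -2, R_{xv} = 5, giving D = -33 < 0, so the point is a saddle point.
R(-1, 1) = -4.

-4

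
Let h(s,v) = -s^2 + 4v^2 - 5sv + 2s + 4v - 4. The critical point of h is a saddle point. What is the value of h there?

-124/41

∂h/∂s = -2s - 5v + 2 = 0 and ∂h/∂v = -5s + 8v + 4 = 0, so (s, v) = (36/41, 2/41).
The Hessian has h_{ss} = -2, h_{vv} = 8, h_{sv} = -5, giving D = -41 < 0, so the point is a saddle point.
h(36/41, 2/41) = -124/41.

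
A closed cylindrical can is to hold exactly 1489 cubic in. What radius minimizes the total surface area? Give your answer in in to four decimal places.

6.1883

With radius r and height h, πr²h = 1489 so h = 1489/(πr²), and S(r) = 2πr² + 2πrh = 2πr² + 2·1489/r.
S'(r) = 4πr − 2·1489/r² = 0 ⇒ r³ = 1489/(2π), so r ≈ 6.1883 and h = 2r ≈ 12.3766.
S''(r) = 4π + 4·1489/r³ > 0, so this is the minimum; S ≈ 721.8456.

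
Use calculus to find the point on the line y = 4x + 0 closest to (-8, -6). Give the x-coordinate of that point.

Minimize D(x)^2 = (x + 8)^2 + (4x + 6)^2.
d/dx[D^2] = 2(x + 8) + 2·4·(4x + 6) = 0 ⇒ x = -32/17.
Then y = -128/17 and the distance is √(676/17) ≈ 6.3059.

-32/17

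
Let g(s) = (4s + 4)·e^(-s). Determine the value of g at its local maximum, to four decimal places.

4.0000

g'(s) = 4·e^(-s) + (4s + 4)·(-1)·e^(-s) = (-4s)·e^(-s). Since e^(-s) > 0, the only critical point is s = 0.
g''(0) has the same sign as -4 < 0, so this is a local maximum.
g(0) = (4)·e^(0) ≈ 4.0000.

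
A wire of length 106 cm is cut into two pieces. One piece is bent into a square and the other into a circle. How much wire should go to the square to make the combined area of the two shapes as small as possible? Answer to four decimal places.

Let x be the length used for the square. Square side x/4; circle radius (106−x)/(2π).
A(x) = (x/4)² + π·((106−x)/(2π))² = x²/16 + (106−x)²/(4π) for 0 ≤ x ≤ 106. A'(x) = x/8 − (106−x)/(2π) = 0 gives x = 4·106/(π+4) ≈ 59.3705.
A'' = 1/8 + 1/(2π) > 0, so this gives the minimum combined area; x ≈ 59.3705 cm to the square.

59.3705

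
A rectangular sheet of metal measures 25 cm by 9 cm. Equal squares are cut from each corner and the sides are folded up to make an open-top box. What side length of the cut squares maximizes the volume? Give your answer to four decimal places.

With cut size x, the volume is V(x) = x(25 − 2x)(9 − 2x) for 0 < x < 4.5.
V'(x) = 12x^2 − 136x + 225. Setting V'(x) = 0 gives x ≈ 2.0114 (the root in (0, 4.5)).
V''(x) = 24x − 136 is negative there, so this is the maximum; V ≈ 210.0057.

2.0114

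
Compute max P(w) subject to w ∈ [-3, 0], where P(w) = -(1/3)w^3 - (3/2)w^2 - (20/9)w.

13/6

Differentiating, P'(w) = -w^2 - 3w - 20/9; which vanishes at w = -5/3 and w = -4/3.
Evaluating at the critical points and endpoints: P(-3) = 13/6, P(-5/3) = 175/162, P(-4/3) = 88/81, P(0) = 0.
So the maximum is P(-3) = 13/6.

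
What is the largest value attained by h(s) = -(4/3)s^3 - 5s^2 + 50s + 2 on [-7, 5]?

899/12

Differentiating, h'(s) = -4s^2 - 10s + 50; which vanishes at s = -5 and s = 5/2.
Candidates: h(-7) = -407/3,  h(-5) = -619/3,  h(5/2) = 899/12,  h(5) = -119/3.
Hence the absolute maximum is 899/12 at s = 5/2.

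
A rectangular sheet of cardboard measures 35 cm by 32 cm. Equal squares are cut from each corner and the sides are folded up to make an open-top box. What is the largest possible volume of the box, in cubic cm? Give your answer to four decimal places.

With cut size x, the volume is V(x) = x(35 − 2x)(32 − 2x) for 0 < x < 16.
V'(x) = 12x^2 − 268x + 1120. Setting V'(x) = 0 gives x ≈ 5.5666 (the root in (0, 16)).
V''(x) = 24x − 268 is negative there, so this is the maximum; V ≈ 2772.2990.

2772.2990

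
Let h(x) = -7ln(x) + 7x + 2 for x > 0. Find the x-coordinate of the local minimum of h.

1

h'(x) = -7/x + 7 = 0 gives x = 1.
h''(x) = 7/x², which is positive for x > 0, so this is a local minimum.
h(1) = -7·ln(1) + 7 + 2 ≈ 9.0000.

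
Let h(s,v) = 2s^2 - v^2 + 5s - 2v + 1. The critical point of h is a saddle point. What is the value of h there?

∂h/∂s = 4s + 5 = 0 and ∂h/∂v = -2v - 2 = 0, so (s, v) = (-5/4, -1).
The Hessian has h_{ss} = 4, h_{vv} = -2, h_{sv} = 0, giving D = -8 < 0, so the point is a saddle point.
h(-5/4, -1) = -9/8.

-9/8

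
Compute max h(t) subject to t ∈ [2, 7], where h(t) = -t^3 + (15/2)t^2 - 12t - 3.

h'(t) = -3t^2 + 15t - 12, whose only zero in [2, 7] is t = 4.
Evaluating at the critical points and endpoints: h(2) = -5, h(4) = 5, h(7) = -125/2.
Hence the absolute maximum is 5 at t = 4.

5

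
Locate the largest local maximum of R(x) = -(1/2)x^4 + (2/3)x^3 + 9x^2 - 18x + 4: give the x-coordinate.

-3

Critical points: R'(x) = -2x^3 + 2x^2 + 18x - 18 vanishes at x = -3, 1, 3.
R''(x) = -6x^2 + 4x + 18. R''(-3) = -48 < 0 ⇒ local maximum; R''(1) = 16 > 0 ⇒ local minimum; R''(3) = -24 < 0 ⇒ local maximum.
The largest local maximum is R(-3) = 161/2.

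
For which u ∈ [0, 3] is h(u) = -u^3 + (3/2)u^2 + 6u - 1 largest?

2

The derivative is -3u^2 + 3u + 6, whose only zero in [0, 3] is u = 2.
Compare values at every candidate in [0, 3]: h(0) = -1, h(2) = 9, h(3) = 7/2.
So the maximum is h(2) = 9.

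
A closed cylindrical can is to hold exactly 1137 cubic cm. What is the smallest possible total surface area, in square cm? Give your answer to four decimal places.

603.0521

With radius r and height h, πr²h = 1137 so h = 1137/(πr²), and S(r) = 2πr² + 2πrh = 2πr² + 2·1137/r.
S'(r) = 4πr − 2·1137/r² = 0 ⇒ r³ = 1137/(2π), so r ≈ 5.6562 and h = 2r ≈ 11.3125.
S''(r) = 4π + 4·1137/r³ > 0, so this is the minimum; S ≈ 603.0521.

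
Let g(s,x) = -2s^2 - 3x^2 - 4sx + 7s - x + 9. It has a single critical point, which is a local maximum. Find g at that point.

249/8

∂g/∂s = -4s - 4x + 7 = 0 and ∂g/∂x = -4s - 6x - 1 = 0, so (s, x) = (23/4, -4).
The Hessian has g_{ss} = -4, g_{xx} = -6, g_{sx} = -4, giving D = 8 > 0 with g_{ss} < 0, so the point is a local maximum.
g(23/4, -4) = 249/8.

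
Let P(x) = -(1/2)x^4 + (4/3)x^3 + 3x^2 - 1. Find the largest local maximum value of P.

43/2

P'(x) = -2x^3 + 4x^2 + 6x = 0 at x = -1, 0, 3.
Since P''(x) = -6x^2 + 8x + 6, we get P''(-1) = -8 < 0 ⇒ local maximum; P''(0) = 6 > 0 ⇒ local minimum; P''(3) = -24 < 0 ⇒ local maximum.
So the largest local maximum value is P(3) = 43/2.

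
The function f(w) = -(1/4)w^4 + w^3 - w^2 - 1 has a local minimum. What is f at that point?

-5/4

f'(w) = -w^3 + 3w^2 - 2w = 0 at w = 0, 1, 2.
Second-derivative test with f''(w) = -3w^2 + 6w - 2: f''(0) = -2 < 0 ⇒ local maximum; f''(1) = 1 > 0 ⇒ local minimum; f''(2) = -2 < 0 ⇒ local maximum.
So the local minimum value is f(1) = -5/4.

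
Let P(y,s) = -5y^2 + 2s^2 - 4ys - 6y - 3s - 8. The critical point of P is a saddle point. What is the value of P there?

-349/56

∂P/∂y = -10y - 4s - 6 = 0 and ∂P/∂s = -4y + 4s - 3 = 0, so (y, s) = (-9/14, 3/28).
The Hessian has P_{yy} = -10, P_{ss} = 4, P_{ys} = -4, giving D = -56 < 0, so the point is a saddle point.
P(-9/14, 3/28) = -349/56.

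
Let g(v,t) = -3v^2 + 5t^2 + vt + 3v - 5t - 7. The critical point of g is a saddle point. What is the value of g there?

∂g/∂v = -6v + t + 3 = 0 and ∂g/∂t = v + 10t - 5 = 0, so (v, t) = (35/61, 27/61).
The Hessian has g_{vv} = -6, g_{tt} = 10, g_{vt} = 1, giving D = -61 < 0, so the point is a saddle point.
g(35/61, 27/61) = -442/61.

-442/61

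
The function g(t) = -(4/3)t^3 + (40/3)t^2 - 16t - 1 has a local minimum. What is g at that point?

g'(t) = -4t^2 + (80/3)t - 16 = 0 at t = 2/3, 6.
Since g''(t) = -8t + 80/3, we get g''(2/3) = 64/3 > 0 ⇒ local minimum; g''(6) = -64/3 < 0 ⇒ local maximum.
So the local minimum value is g(2/3) = -497/81.

-497/81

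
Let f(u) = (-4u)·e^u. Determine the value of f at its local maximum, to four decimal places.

1.4715

By the product rule, f'(u) = (-4u - 4)·e^u. Since e^u > 0, the only critical point is u = -1.
f''(-1) has the same sign as -4 < 0, so this is a local maximum.
f(-1) = (4)·e^(-1) ≈ 1.4715.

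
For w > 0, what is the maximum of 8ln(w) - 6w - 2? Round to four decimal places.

P'(w) = 8/w − 6 = 0 gives w = 4/3.
P''(w) = -8/w², which is negative for w > 0, so this is a local maximum.
P(4/3) = 8·ln(4/3) - 8 - 2 ≈ -7.6985.

-7.6985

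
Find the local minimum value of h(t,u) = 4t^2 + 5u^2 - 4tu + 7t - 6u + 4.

∂h/∂t = 8t - 4u + 7 = 0 and ∂h/∂u = -4t + 10u - 6 = 0, so (t, u) = (-23/32, 5/16).
The Hessian has h_{tt} = 8, h_{uu} = 10, h_{tu} = -4, giving D = 64 > 0 with h_{tt} > 0, so the point is a local minimum.
h(-23/32, 5/16) = 35/64.

35/64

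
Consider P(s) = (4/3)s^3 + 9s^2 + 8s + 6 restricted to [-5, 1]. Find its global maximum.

98/3

Differentiating, P'(s) = 4s^2 + 18s + 8; which vanishes at s = -4 and s = -1/2.
Evaluating at the critical points and endpoints: P(-5) = 73/3, P(-4) = 98/3, P(-1/2) = 49/12, P(1) = 73/3.
Hence the absolute maximum is 98/3 at s = -4.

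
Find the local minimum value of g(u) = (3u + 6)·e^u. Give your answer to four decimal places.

g'(u) = 3·e^u + (3u + 6)·1·e^u = (3u + 9)·e^u. Since e^u > 0, the only critical point is u = -3.
g''(-3) has the same sign as 3 > 0, so this is a local minimum.
g(-3) = (-3)·e^(-3) ≈ -0.1494.

-0.1494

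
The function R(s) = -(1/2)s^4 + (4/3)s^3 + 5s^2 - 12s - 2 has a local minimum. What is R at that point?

-49/6

R'(s) = -2s^3 + 4s^2 + 10s - 12. Setting R'(s) = 0 gives s ∈ {-2, 1, 3}.
Since R''(s) = -6s^2 + 8s + 10, we get R''(-2) = -30 < 0 ⇒ local maximum; R''(1) = 12 > 0 ⇒ local minimum; R''(3) = -20 < 0 ⇒ local maximum.
Thus R has its local minimum at s = 1, with value -49/6.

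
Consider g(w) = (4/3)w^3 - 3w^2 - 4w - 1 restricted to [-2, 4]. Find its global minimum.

-47/3

Differentiating, g'(w) = 4w^2 - 6w - 4; which vanishes at w = -1/2 and w = 2.
Candidates: g(-2) = -47/3, g(-1/2) = 1/12, g(2) = -31/3, g(4) = 61/3.
So the minimum is g(-2) = -47/3.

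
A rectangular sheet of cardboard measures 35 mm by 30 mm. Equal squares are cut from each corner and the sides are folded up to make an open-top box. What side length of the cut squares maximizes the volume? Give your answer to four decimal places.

With cut size x, the volume is V(x) = x(35 − 2x)(30 − 2x) for 0 < x < 15.
V'(x) = 12x^2 − 260x + 1050. Setting V'(x) = 0 gives x ≈ 5.3688 (the root in (0, 15)).
V''(x) = 24x − 260 is negative there, so this is the maximum; V ≈ 2509.1197.

5.3688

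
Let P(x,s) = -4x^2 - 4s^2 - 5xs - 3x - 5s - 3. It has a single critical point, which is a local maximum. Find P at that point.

∂P/∂x = -8x - 5s - 3 = 0 and ∂P/∂s = -5x - 8s - 5 = 0, so (x, s) = (1/39, -25/39).
The Hessian has P_{xx} = -8, P_{ss} = -8, P_{xs} = -5, giving D = 39 > 0 with P_{xx} < 0, so the point is a local maximum.
P(1/39, -25/39) = -56/39.

-56/39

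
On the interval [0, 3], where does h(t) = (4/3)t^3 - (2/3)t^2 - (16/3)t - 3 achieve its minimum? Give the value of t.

4/3

The derivative is 4t^2 - (4/3)t - 16/3, whose only zero in [0, 3] is t = 4/3.
Candidates: h(0) = -3, h(4/3) = -659/81, h(3) = 11.
Hence the absolute minimum is -659/81 at t = 4/3.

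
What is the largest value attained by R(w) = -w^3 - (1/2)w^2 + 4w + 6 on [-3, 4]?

The derivative is -3w^2 - w + 4, which vanishes at w = -4/3 and w = 1.
Compare values at every candidate in [-3, 4]: R(-3) = 33/2; R(-4/3) = 58/27; R(1) = 17/2; R(4) = -50.
Hence the absolute maximum is 33/2 at w = -3.

33/2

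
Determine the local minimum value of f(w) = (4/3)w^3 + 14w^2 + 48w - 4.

-58

Critical points: f'(w) = 4w^2 + 28w + 48 vanishes at w = -4, -3.
Second-derivative test with f''(w) = 8w + 28: f''(-4) = -4 < 0 ⇒ local maximum; f''(-3) = 4 > 0 ⇒ local minimum.
Thus f has its local minimum at w = -3, with value -58.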